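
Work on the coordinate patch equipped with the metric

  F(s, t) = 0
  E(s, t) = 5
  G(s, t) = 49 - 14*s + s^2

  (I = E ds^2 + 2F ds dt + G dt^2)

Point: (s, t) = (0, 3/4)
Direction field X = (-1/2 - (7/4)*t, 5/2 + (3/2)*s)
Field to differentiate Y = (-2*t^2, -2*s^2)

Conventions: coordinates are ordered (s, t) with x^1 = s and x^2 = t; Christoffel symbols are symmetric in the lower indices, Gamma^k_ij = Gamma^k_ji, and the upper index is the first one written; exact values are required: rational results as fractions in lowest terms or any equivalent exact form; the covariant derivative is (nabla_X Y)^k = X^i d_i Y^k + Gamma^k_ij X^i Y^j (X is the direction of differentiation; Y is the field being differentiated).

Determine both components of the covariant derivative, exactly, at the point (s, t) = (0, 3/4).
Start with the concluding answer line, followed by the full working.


Answer: (nabla_X Y)^s = -15/2, (nabla_X Y)^t = 45/112

E = 5, F = 0, G = 49 at the point
E_s = 0, E_t = 0, F_s = 0, F_t = 0, G_s = -14, G_t = 0
EG - F^2 = 245;  g^inv = (1/245) * [[49, 0], [0, 5]]
first-kind symbols [ij,l] = (1/2)(d_i g_jl + d_j g_il - d_l g_ij): [ss,s] = E_s/2 = 0, [ss,t] = F_s - E_t/2 = 0, [st,s] = E_t/2 = 0, [st,t] = G_s/2 = -7, [tt,s] = F_t - G_s/2 = 7, [tt,t] = G_t/2 = 0
Gamma^s_ij = (G*[ij,s] - F*[ij,t])/(EG - F^2), Gamma^t_ij = (E*[ij,t] - F*[ij,s])/(EG - F^2)
Gamma_sss = 0, Gamma_sst = 0, Gamma_stt = 7/5, Gamma_tss = 0, Gamma_tst = -1/7, Gamma_ttt = 0
X = (-29/16, 5/2), Y = (-9/8, 0) at the point


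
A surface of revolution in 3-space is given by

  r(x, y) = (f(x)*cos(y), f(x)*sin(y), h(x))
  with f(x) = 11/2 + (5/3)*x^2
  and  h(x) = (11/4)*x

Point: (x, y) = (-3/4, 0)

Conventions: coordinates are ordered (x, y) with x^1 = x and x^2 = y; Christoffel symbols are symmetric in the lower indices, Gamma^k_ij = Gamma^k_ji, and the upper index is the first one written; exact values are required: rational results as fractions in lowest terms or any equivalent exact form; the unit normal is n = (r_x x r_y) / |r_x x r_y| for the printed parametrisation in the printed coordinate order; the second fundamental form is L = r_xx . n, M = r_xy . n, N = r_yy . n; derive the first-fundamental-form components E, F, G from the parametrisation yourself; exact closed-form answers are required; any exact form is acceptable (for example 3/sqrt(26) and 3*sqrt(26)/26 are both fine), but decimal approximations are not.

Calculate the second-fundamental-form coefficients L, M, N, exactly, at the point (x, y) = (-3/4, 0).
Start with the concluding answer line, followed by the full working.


Answer: L = -110*sqrt(221)/663, M = 0, N = 1133*sqrt(221)/3536

f = 103/16, f' = -5/2, f'' = 10/3, h' = 11/4, h'' = 0
E = 221/16, F = 0, G = 10609/256; answer radicand W^2 = 221/16
unnormalised second-form numerators: l = -55/6, m = 0, n = 1133/64; L = l/sqrt(221/16), and similarly M = m/sqrt(W^2), N = n/sqrt(W^2)


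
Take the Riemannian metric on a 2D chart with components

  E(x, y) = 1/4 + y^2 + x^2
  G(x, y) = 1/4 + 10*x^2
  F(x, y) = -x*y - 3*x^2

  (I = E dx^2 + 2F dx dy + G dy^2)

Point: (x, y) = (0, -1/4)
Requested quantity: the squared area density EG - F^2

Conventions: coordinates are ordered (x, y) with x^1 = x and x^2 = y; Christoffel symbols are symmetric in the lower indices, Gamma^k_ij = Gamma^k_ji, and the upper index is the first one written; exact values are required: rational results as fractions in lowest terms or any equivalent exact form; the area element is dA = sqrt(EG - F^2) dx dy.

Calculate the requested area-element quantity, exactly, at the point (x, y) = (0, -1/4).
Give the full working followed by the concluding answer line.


E = 5/16, F = 0, G = 1/4; EG - F^2 = 5/64

Answer: EG - F^2 = 5/64


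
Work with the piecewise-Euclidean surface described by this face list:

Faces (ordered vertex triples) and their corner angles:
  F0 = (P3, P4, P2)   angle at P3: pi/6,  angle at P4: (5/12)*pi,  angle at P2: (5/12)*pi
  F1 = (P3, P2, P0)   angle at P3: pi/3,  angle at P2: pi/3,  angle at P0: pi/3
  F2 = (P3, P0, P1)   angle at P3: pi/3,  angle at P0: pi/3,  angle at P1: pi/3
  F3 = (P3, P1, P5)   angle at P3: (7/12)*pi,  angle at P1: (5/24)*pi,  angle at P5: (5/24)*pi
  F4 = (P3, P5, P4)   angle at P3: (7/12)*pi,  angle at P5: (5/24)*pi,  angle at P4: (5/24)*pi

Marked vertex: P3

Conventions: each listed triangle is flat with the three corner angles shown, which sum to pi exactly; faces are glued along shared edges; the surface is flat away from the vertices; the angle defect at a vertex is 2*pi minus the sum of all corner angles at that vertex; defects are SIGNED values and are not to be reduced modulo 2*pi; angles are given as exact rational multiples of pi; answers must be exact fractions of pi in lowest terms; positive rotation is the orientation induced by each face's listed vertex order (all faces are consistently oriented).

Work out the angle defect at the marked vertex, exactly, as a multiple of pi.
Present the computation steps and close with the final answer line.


Sum of corner angles at P3: 2*pi
defect = 2*pi - 2*pi

Answer: defect(P3) = 0


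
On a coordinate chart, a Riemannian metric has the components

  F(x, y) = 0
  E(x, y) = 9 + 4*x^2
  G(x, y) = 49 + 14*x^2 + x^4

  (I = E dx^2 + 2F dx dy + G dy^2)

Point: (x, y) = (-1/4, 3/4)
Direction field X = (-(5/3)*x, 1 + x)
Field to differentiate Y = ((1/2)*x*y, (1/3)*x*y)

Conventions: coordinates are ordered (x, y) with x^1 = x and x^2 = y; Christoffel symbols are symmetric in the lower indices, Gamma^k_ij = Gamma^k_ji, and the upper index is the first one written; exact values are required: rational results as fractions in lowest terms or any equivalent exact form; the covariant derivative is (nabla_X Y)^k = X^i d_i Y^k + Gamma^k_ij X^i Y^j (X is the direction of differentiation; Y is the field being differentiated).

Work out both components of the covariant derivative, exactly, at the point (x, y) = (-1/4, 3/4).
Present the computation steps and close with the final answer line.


E = 37/4, F = 0, G = 12769/256 at the point
E_x = -2, E_y = 0, F_x = 0, F_y = 0, G_x = -113/16, G_y = 0
EG - F^2 = 472453/1024;  g^inv = (1024/472453) * [[12769/256, 0], [0, 37/4]]
first-kind symbols [ij,l] = (1/2)(d_i g_jl + d_j g_il - d_l g_ij): [xx,x] = E_x/2 = -1, [xx,y] = F_x - E_y/2 = 0, [xy,x] = E_y/2 = 0, [xy,y] = G_x/2 = -113/32, [yy,x] = F_y - G_x/2 = 113/32, [yy,y] = G_y/2 = 0
Gamma^x_ij = (G*[ij,x] - F*[ij,y])/(EG - F^2), Gamma^y_ij = (E*[ij,y] - F*[ij,x])/(EG - F^2)
Gamma_xxx = -4/37, Gamma_xxy = 0, Gamma_xyy = 113/296, Gamma_yxx = 0, Gamma_yxy = -8/113, Gamma_yyy = 0
X = (5/12, 3/4), Y = (-3/32, -1/16) at the point

Answer: (nabla_X Y)^x = 25/512, (nabla_X Y)^y = 263/5424


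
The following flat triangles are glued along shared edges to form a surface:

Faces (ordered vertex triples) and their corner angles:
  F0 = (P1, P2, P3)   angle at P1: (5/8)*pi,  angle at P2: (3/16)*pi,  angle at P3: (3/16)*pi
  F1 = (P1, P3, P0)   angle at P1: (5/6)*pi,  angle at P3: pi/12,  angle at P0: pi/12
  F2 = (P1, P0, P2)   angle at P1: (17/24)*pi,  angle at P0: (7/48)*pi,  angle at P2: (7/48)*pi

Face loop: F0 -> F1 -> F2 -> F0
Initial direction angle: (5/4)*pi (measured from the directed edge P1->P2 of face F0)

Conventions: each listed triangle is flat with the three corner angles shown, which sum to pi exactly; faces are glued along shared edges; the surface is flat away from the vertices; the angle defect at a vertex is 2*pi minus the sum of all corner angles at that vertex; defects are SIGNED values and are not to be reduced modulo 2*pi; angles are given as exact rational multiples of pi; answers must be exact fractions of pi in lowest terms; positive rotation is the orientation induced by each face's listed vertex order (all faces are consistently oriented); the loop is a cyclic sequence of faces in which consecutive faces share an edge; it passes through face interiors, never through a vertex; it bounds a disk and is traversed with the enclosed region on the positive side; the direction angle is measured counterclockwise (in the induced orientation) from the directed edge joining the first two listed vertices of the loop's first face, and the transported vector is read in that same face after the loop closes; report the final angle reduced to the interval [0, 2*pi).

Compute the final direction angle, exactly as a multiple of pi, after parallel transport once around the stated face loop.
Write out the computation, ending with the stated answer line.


enclosed vertex P1: corner angles sum to (13/6)*pi, defect = 2*pi - (13/6)*pi = -pi/6
by Gauss-Bonnet the loop rotates the vector by the enclosed defect sum (positive orientation, mod 2*pi)
final angle = (5/4)*pi - pi/6 = (13/12)*pi (mod 2*pi)

Answer: final direction angle = (13/12)*pi


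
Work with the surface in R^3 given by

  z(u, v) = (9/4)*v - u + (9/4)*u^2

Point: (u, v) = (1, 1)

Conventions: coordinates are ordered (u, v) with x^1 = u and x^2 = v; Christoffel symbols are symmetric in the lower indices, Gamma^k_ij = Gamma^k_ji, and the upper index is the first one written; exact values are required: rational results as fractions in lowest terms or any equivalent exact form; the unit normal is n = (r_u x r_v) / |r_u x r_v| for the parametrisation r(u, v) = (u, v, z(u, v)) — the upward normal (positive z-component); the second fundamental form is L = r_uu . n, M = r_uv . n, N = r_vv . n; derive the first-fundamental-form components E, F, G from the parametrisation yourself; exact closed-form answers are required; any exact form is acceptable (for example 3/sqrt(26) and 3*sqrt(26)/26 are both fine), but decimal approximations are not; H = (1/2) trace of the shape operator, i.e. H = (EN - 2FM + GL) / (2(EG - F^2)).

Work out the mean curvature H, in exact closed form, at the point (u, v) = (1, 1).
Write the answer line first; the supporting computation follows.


Answer: H = 873*sqrt(293)/85849

z_u = 7/2, z_v = 9/4, z_uu = 9/2, z_uv = 0, z_vv = 0
E = 53/4, F = 63/8, G = 97/16; answer radicand W^2 = 293/16
unnormalised second-form numerators: l = 9/2, m = 0, n = 0; L = l/sqrt(293/16), and similarly M = m/sqrt(W^2), N = n/sqrt(W^2)
H = (E*n - 2*F*m + G*l) / (2*(EG - F^2)*sqrt(W^2)); E*n - 2*F*m + G*l = 873/32, EG - F^2 = 293/16, so H = (873/1172)/sqrt(293/16)


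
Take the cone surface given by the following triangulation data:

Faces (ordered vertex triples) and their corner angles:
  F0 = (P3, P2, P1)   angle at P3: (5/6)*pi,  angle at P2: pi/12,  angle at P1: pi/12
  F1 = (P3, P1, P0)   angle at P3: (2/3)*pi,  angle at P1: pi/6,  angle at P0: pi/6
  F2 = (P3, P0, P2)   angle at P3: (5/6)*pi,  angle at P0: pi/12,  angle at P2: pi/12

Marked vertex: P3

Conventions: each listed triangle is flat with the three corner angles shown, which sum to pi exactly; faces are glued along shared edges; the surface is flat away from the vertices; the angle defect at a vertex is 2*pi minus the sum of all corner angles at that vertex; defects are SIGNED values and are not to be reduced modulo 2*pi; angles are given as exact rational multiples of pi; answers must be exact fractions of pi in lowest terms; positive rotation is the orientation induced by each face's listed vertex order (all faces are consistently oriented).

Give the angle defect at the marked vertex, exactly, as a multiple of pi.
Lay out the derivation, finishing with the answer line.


Sum of corner angles at P3: (7/3)*pi
defect = 2*pi - (7/3)*pi

Answer: defect(P3) = -pi/3


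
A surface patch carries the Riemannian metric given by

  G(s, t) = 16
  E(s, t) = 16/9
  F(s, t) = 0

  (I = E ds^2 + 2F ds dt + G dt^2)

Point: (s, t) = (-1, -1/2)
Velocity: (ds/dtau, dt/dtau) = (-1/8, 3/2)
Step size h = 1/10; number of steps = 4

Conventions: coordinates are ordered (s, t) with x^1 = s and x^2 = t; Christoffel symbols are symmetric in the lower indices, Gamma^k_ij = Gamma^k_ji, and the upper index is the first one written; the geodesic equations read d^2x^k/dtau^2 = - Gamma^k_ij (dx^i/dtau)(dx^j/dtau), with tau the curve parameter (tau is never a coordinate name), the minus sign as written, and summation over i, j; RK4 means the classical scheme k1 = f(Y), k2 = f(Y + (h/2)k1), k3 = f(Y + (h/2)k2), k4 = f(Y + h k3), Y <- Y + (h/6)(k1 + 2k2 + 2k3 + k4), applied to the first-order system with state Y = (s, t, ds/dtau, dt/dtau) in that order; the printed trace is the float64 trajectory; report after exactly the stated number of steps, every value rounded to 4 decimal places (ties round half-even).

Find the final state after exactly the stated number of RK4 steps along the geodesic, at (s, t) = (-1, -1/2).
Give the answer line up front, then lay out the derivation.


Answer: s = -1.0500, t = 0.1000, ds/dtau = -0.1250, dt/dtau = 1.5000

f(Y) = (ds/dtau, dt/dtau, -Gamma^s_ij Y'^i Y'^j, -Gamma^t_ij Y'^i Y'^j) with the Gammas evaluated at the stage position; h = 0.100000; intermediate values shown to 6 dp
step 0: s = -1.0000, t = -0.5000, ds/dtau = -0.1250, dt/dtau = 1.5000
step 1:
  k1: at (s, t) = (-1.000000, -0.500000), (ds/dtau, dt/dtau) = (-0.125000, 1.500000); Gamma_sss = 0.000000, Gamma_sst = 0.000000, Gamma_stt = 0.000000, Gamma_tss = 0.000000, Gamma_tst = 0.000000, Gamma_ttt = 0.000000; k1 = (-0.125000, 1.500000, 0.000000, 0.000000)
  k2: at (s, t) = (-1.006250, -0.425000), (ds/dtau, dt/dtau) = (-0.125000, 1.500000); Gamma_sss = 0.000000, Gamma_sst = 0.000000, Gamma_stt = 0.000000, Gamma_tss = 0.000000, Gamma_tst = 0.000000, Gamma_ttt = 0.000000; k2 = (-0.125000, 1.500000, 0.000000, 0.000000)
  k3: at (s, t) = (-1.006250, -0.425000), (ds/dtau, dt/dtau) = (-0.125000, 1.500000); Gamma_sss = 0.000000, Gamma_sst = 0.000000, Gamma_stt = 0.000000, Gamma_tss = 0.000000, Gamma_tst = 0.000000, Gamma_ttt = 0.000000; k3 = (-0.125000, 1.500000, 0.000000, 0.000000)
  k4: at (s, t) = (-1.012500, -0.350000), (ds/dtau, dt/dtau) = (-0.125000, 1.500000); Gamma_sss = 0.000000, Gamma_sst = 0.000000, Gamma_stt = 0.000000, Gamma_tss = 0.000000, Gamma_tst = 0.000000, Gamma_ttt = 0.000000; k4 = (-0.125000, 1.500000, 0.000000, 0.000000)
  Y <- Y + (h/6)(k1 + 2k2 + 2k3 + k4): s = -1.0125, t = -0.3500, ds/dtau = -0.1250, dt/dtau = 1.5000
step 2:
  k1: at (s, t) = (-1.012500, -0.350000), (ds/dtau, dt/dtau) = (-0.125000, 1.500000); Gamma_sss = 0.000000, Gamma_sst = 0.000000, Gamma_stt = 0.000000, Gamma_tss = 0.000000, Gamma_tst = 0.000000, Gamma_ttt = 0.000000; k1 = (-0.125000, 1.500000, 0.000000, 0.000000)
  k2: at (s, t) = (-1.018750, -0.275000), (ds/dtau, dt/dtau) = (-0.125000, 1.500000); Gamma_sss = 0.000000, Gamma_sst = 0.000000, Gamma_stt = 0.000000, Gamma_tss = 0.000000, Gamma_tst = 0.000000, Gamma_ttt = 0.000000; k2 = (-0.125000, 1.500000, 0.000000, 0.000000)
  k3: at (s, t) = (-1.018750, -0.275000), (ds/dtau, dt/dtau) = (-0.125000, 1.500000); Gamma_sss = 0.000000, Gamma_sst = 0.000000, Gamma_stt = 0.000000, Gamma_tss = 0.000000, Gamma_tst = 0.000000, Gamma_ttt = 0.000000; k3 = (-0.125000, 1.500000, 0.000000, 0.000000)
  k4: at (s, t) = (-1.025000, -0.200000), (ds/dtau, dt/dtau) = (-0.125000, 1.500000); Gamma_sss = 0.000000, Gamma_sst = 0.000000, Gamma_stt = 0.000000, Gamma_tss = 0.000000, Gamma_tst = 0.000000, Gamma_ttt = 0.000000; k4 = (-0.125000, 1.500000, 0.000000, 0.000000)
  Y <- Y + (h/6)(k1 + 2k2 + 2k3 + k4): s = -1.0250, t = -0.2000, ds/dtau = -0.1250, dt/dtau = 1.5000
step 3:
  k1: at (s, t) = (-1.025000, -0.200000), (ds/dtau, dt/dtau) = (-0.125000, 1.500000); Gamma_sss = 0.000000, Gamma_sst = 0.000000, Gamma_stt = 0.000000, Gamma_tss = 0.000000, Gamma_tst = 0.000000, Gamma_ttt = 0.000000; k1 = (-0.125000, 1.500000, 0.000000, 0.000000)
  k2: at (s, t) = (-1.031250, -0.125000), (ds/dtau, dt/dtau) = (-0.125000, 1.500000); Gamma_sss = 0.000000, Gamma_sst = 0.000000, Gamma_stt = 0.000000, Gamma_tss = 0.000000, Gamma_tst = 0.000000, Gamma_ttt = 0.000000; k2 = (-0.125000, 1.500000, 0.000000, 0.000000)
  k3: at (s, t) = (-1.031250, -0.125000), (ds/dtau, dt/dtau) = (-0.125000, 1.500000); Gamma_sss = 0.000000, Gamma_sst = 0.000000, Gamma_stt = 0.000000, Gamma_tss = 0.000000, Gamma_tst = 0.000000, Gamma_ttt = 0.000000; k3 = (-0.125000, 1.500000, 0.000000, 0.000000)
  k4: at (s, t) = (-1.037500, -0.050000), (ds/dtau, dt/dtau) = (-0.125000, 1.500000); Gamma_sss = 0.000000, Gamma_sst = 0.000000, Gamma_stt = 0.000000, Gamma_tss = 0.000000, Gamma_tst = 0.000000, Gamma_ttt = 0.000000; k4 = (-0.125000, 1.500000, 0.000000, 0.000000)
  Y <- Y + (h/6)(k1 + 2k2 + 2k3 + k4): s = -1.0375, t = -0.0500, ds/dtau = -0.1250, dt/dtau = 1.5000
step 4:
  k1: at (s, t) = (-1.037500, -0.050000), (ds/dtau, dt/dtau) = (-0.125000, 1.500000); Gamma_sss = 0.000000, Gamma_sst = 0.000000, Gamma_stt = 0.000000, Gamma_tss = 0.000000, Gamma_tst = 0.000000, Gamma_ttt = 0.000000; k1 = (-0.125000, 1.500000, 0.000000, 0.000000)
  k2: at (s, t) = (-1.043750, 0.025000), (ds/dtau, dt/dtau) = (-0.125000, 1.500000); Gamma_sss = 0.000000, Gamma_sst = 0.000000, Gamma_stt = 0.000000, Gamma_tss = 0.000000, Gamma_tst = 0.000000, Gamma_ttt = 0.000000; k2 = (-0.125000, 1.500000, 0.000000, 0.000000)
  k3: at (s, t) = (-1.043750, 0.025000), (ds/dtau, dt/dtau) = (-0.125000, 1.500000); Gamma_sss = 0.000000, Gamma_sst = 0.000000, Gamma_stt = 0.000000, Gamma_tss = 0.000000, Gamma_tst = 0.000000, Gamma_ttt = 0.000000; k3 = (-0.125000, 1.500000, 0.000000, 0.000000)
  k4: at (s, t) = (-1.050000, 0.100000), (ds/dtau, dt/dtau) = (-0.125000, 1.500000); Gamma_sss = 0.000000, Gamma_sst = 0.000000, Gamma_stt = 0.000000, Gamma_tss = 0.000000, Gamma_tst = 0.000000, Gamma_ttt = 0.000000; k4 = (-0.125000, 1.500000, 0.000000, 0.000000)
  Y <- Y + (h/6)(k1 + 2k2 + 2k3 + k4): s = -1.0500, t = 0.1000, ds/dtau = -0.1250, dt/dtau = 1.5000


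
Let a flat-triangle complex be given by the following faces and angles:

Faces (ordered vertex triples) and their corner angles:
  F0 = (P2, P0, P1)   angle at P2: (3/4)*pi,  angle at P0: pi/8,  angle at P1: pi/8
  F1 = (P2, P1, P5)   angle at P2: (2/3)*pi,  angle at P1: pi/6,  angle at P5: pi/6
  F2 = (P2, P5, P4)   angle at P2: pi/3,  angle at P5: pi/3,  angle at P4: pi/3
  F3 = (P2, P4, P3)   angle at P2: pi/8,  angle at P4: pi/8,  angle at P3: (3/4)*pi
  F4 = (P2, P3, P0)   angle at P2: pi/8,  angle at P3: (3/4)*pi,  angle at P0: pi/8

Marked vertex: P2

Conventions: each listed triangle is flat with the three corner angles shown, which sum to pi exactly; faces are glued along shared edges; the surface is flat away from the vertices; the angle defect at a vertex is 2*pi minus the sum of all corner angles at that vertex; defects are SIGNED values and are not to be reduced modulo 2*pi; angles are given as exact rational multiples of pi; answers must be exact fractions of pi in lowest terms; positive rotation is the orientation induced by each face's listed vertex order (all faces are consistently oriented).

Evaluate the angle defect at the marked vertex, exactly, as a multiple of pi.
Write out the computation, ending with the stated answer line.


Sum of corner angles at P2: 2*pi
defect = 2*pi - 2*pi

Answer: defect(P2) = 0


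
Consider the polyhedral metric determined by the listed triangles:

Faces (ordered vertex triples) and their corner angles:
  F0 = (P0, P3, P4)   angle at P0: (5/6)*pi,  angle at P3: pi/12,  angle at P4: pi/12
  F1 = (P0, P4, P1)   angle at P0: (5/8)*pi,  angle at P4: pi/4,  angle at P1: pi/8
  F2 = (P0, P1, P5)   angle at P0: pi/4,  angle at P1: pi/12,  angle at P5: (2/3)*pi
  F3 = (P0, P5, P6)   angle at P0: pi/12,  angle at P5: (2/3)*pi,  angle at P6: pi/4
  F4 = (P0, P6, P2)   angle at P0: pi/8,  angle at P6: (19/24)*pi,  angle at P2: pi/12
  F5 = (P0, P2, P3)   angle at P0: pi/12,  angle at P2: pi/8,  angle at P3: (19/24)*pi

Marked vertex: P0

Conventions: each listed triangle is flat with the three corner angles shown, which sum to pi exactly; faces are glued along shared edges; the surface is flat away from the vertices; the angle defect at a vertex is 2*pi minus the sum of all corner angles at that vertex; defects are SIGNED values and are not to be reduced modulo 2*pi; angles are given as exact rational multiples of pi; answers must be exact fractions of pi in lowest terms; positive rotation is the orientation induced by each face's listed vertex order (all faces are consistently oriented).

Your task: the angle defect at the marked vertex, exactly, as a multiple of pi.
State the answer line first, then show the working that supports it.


Answer: defect(P0) = 0

Sum of corner angles at P0: 2*pi
defect = 2*pi - 2*pi


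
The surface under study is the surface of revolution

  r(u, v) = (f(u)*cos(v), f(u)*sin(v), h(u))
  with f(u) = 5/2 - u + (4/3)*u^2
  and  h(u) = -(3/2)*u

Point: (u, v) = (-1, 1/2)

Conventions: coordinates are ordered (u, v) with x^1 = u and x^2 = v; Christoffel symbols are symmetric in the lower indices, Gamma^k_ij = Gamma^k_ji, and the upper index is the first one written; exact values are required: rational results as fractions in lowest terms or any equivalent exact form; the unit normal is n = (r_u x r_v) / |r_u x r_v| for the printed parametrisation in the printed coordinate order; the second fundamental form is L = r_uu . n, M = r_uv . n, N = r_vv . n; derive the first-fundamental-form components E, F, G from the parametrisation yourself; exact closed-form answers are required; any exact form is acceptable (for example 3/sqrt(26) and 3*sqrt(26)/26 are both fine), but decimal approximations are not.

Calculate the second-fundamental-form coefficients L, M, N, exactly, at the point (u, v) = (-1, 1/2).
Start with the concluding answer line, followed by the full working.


Answer: L = 24*sqrt(565)/565, M = 0, N = -87*sqrt(565)/1130

f = 29/6, f' = -11/3, f'' = 8/3, h' = -3/2, h'' = 0
E = 565/36, F = 0, G = 841/36; answer radicand W^2 = 565/36
unnormalised second-form numerators: l = 4, m = 0, n = -29/4; L = l/sqrt(565/36), and similarly M = m/sqrt(W^2), N = n/sqrt(W^2)


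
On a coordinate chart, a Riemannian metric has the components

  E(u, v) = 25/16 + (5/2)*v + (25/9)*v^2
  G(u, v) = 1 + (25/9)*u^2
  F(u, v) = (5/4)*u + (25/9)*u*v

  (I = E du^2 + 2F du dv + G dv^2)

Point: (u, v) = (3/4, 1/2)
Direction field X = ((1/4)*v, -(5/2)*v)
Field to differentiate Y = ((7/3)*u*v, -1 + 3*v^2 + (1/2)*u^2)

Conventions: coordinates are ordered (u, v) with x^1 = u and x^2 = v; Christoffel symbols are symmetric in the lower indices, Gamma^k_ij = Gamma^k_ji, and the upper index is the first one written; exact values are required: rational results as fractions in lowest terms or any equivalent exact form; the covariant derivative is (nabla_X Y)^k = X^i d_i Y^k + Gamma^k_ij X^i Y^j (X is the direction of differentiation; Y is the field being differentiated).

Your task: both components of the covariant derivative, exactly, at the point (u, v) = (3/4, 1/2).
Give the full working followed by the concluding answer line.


E = 505/144, F = 95/48, G = 41/16 at the point
E_u = 0, E_v = 95/18, F_u = 95/36, F_v = 25/12, G_u = 25/6, G_v = 0
EG - F^2 = 365/72;  g^inv = (72/365) * [[41/16, -95/48], [-95/48, 505/144]]
first-kind symbols [ij,l] = (1/2)(d_i g_jl + d_j g_il - d_l g_ij): [uu,u] = E_u/2 = 0, [uu,v] = F_u - E_v/2 = 0, [uv,u] = E_v/2 = 95/36, [uv,v] = G_u/2 = 25/12, [vv,u] = F_v - G_u/2 = 0, [vv,v] = G_v/2 = 0
Gamma^u_ij = (G*[ij,u] - F*[ij,v])/(EG - F^2), Gamma^v_ij = (E*[ij,v] - F*[ij,u])/(EG - F^2)
Gamma_uuu = 0, Gamma_uuv = 38/73, Gamma_uvv = 0, Gamma_vuu = 0, Gamma_vuv = 30/73, Gamma_vvv = 0
X = (1/8, -5/4), Y = (7/8, 1/32) at the point

Answer: (nabla_X Y)^u = -73135/28032, (nabla_X Y)^v = -38349/9344


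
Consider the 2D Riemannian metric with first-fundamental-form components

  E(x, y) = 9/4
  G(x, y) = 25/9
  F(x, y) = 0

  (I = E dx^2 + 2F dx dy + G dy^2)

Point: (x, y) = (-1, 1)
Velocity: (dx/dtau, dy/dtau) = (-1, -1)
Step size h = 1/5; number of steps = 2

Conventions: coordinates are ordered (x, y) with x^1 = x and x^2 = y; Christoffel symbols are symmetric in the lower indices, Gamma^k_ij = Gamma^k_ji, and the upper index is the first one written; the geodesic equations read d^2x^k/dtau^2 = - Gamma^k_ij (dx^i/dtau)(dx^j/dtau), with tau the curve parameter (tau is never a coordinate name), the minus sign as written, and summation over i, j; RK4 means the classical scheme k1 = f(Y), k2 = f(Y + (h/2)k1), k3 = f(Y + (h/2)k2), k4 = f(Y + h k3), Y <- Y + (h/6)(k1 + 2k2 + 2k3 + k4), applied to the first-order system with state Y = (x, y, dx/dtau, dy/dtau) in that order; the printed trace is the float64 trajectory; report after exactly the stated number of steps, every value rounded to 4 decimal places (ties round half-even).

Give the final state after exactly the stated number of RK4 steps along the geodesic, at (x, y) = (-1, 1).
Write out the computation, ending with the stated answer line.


f(Y) = (dx/dtau, dy/dtau, -Gamma^x_ij Y'^i Y'^j, -Gamma^y_ij Y'^i Y'^j) with the Gammas evaluated at the stage position; h = 0.200000; intermediate values shown to 6 dp
step 0: x = -1.0000, y = 1.0000, dx/dtau = -1.0000, dy/dtau = -1.0000
step 1:
  k1: at (x, y) = (-1.000000, 1.000000), (dx/dtau, dy/dtau) = (-1.000000, -1.000000); Gamma_xxx = 0.000000, Gamma_xxy = 0.000000, Gamma_xyy = 0.000000, Gamma_yxx = 0.000000, Gamma_yxy = 0.000000, Gamma_yyy = 0.000000; k1 = (-1.000000, -1.000000, 0.000000, 0.000000)
  k2: at (x, y) = (-1.100000, 0.900000), (dx/dtau, dy/dtau) = (-1.000000, -1.000000); Gamma_xxx = 0.000000, Gamma_xxy = 0.000000, Gamma_xyy = 0.000000, Gamma_yxx = 0.000000, Gamma_yxy = 0.000000, Gamma_yyy = 0.000000; k2 = (-1.000000, -1.000000, 0.000000, 0.000000)
  k3: at (x, y) = (-1.100000, 0.900000), (dx/dtau, dy/dtau) = (-1.000000, -1.000000); Gamma_xxx = 0.000000, Gamma_xxy = 0.000000, Gamma_xyy = 0.000000, Gamma_yxx = 0.000000, Gamma_yxy = 0.000000, Gamma_yyy = 0.000000; k3 = (-1.000000, -1.000000, 0.000000, 0.000000)
  k4: at (x, y) = (-1.200000, 0.800000), (dx/dtau, dy/dtau) = (-1.000000, -1.000000); Gamma_xxx = 0.000000, Gamma_xxy = 0.000000, Gamma_xyy = 0.000000, Gamma_yxx = 0.000000, Gamma_yxy = 0.000000, Gamma_yyy = 0.000000; k4 = (-1.000000, -1.000000, 0.000000, 0.000000)
  Y <- Y + (h/6)(k1 + 2k2 + 2k3 + k4): x = -1.2000, y = 0.8000, dx/dtau = -1.0000, dy/dtau = -1.0000
step 2:
  k1: at (x, y) = (-1.200000, 0.800000), (dx/dtau, dy/dtau) = (-1.000000, -1.000000); Gamma_xxx = 0.000000, Gamma_xxy = 0.000000, Gamma_xyy = 0.000000, Gamma_yxx = 0.000000, Gamma_yxy = 0.000000, Gamma_yyy = 0.000000; k1 = (-1.000000, -1.000000, 0.000000, 0.000000)
  k2: at (x, y) = (-1.300000, 0.700000), (dx/dtau, dy/dtau) = (-1.000000, -1.000000); Gamma_xxx = 0.000000, Gamma_xxy = 0.000000, Gamma_xyy = 0.000000, Gamma_yxx = 0.000000, Gamma_yxy = 0.000000, Gamma_yyy = 0.000000; k2 = (-1.000000, -1.000000, 0.000000, 0.000000)
  k3: at (x, y) = (-1.300000, 0.700000), (dx/dtau, dy/dtau) = (-1.000000, -1.000000); Gamma_xxx = 0.000000, Gamma_xxy = 0.000000, Gamma_xyy = 0.000000, Gamma_yxx = 0.000000, Gamma_yxy = 0.000000, Gamma_yyy = 0.000000; k3 = (-1.000000, -1.000000, 0.000000, 0.000000)
  k4: at (x, y) = (-1.400000, 0.600000), (dx/dtau, dy/dtau) = (-1.000000, -1.000000); Gamma_xxx = 0.000000, Gamma_xxy = 0.000000, Gamma_xyy = 0.000000, Gamma_yxx = 0.000000, Gamma_yxy = 0.000000, Gamma_yyy = 0.000000; k4 = (-1.000000, -1.000000, 0.000000, 0.000000)
  Y <- Y + (h/6)(k1 + 2k2 + 2k3 + k4): x = -1.4000, y = 0.6000, dx/dtau = -1.0000, dy/dtau = -1.0000

Answer: x = -1.4000, y = 0.6000, dx/dtau = -1.0000, dy/dtau = -1.0000


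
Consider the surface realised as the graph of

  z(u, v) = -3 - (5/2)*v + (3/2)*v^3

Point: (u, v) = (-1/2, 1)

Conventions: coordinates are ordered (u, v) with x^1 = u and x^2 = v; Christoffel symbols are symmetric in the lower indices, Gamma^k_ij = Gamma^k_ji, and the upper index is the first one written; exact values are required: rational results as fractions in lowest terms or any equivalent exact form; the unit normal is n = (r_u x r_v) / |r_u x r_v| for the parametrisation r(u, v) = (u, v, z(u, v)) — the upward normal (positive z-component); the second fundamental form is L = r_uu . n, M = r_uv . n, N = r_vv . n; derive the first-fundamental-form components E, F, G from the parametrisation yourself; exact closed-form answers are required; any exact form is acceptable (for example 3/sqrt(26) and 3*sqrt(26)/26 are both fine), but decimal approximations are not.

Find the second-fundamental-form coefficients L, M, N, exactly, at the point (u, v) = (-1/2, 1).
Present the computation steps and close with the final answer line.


z_u = 0, z_v = 2, z_uu = 0, z_uv = 0, z_vv = 9
E = 1, F = 0, G = 5; answer radicand W^2 = 5
unnormalised second-form numerators: l = 0, m = 0, n = 9; L = l/sqrt(5), and similarly M = m/sqrt(W^2), N = n/sqrt(W^2)

Answer: L = 0, M = 0, N = 9*sqrt(5)/5


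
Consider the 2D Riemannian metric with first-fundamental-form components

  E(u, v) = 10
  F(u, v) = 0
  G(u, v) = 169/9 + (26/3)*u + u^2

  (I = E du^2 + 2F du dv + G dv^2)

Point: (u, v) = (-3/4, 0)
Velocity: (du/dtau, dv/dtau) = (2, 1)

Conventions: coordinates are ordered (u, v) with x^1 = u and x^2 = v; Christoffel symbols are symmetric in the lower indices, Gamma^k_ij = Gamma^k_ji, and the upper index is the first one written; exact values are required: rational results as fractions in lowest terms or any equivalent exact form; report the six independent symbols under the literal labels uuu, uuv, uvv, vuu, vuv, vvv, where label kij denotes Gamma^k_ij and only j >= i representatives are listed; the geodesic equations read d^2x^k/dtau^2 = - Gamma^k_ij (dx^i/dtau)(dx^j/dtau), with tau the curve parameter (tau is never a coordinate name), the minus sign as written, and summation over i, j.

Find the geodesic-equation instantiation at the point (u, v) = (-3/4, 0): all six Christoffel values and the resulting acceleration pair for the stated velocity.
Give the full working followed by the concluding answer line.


E = 10, F = 0, G = 1849/144 at the point
E_u = 0, E_v = 0, F_u = 0, F_v = 0, G_u = 43/6, G_v = 0
EG - F^2 = 9245/72;  g^inv = (72/9245) * [[1849/144, 0], [0, 10]]
first-kind symbols [ij,l] = (1/2)(d_i g_jl + d_j g_il - d_l g_ij): [uu,u] = E_u/2 = 0, [uu,v] = F_u - E_v/2 = 0, [uv,u] = E_v/2 = 0, [uv,v] = G_u/2 = 43/12, [vv,u] = F_v - G_u/2 = -43/12, [vv,v] = G_v/2 = 0
Gamma^u_ij = (G*[ij,u] - F*[ij,v])/(EG - F^2), Gamma^v_ij = (E*[ij,v] - F*[ij,u])/(EG - F^2)
Gamma_uuu = 0, Gamma_uuv = 0, Gamma_uvv = -43/120, Gamma_vuu = 0, Gamma_vuv = 12/43, Gamma_vvv = 0
d^2u/dtau^2 = -(Gamma_uuu*(2)^2 + 2*Gamma_uuv*(2)*(1) + Gamma_uvv*(1)^2) = 43/120
d^2v/dtau^2 = -(Gamma_vuu*(2)^2 + 2*Gamma_vuv*(2)*(1) + Gamma_vvv*(1)^2) = -48/43

Answer: Gamma_uuu = 0, Gamma_uuv = 0, Gamma_uvv = -43/120, Gamma_vuu = 0, Gamma_vuv = 12/43, Gamma_vvv = 0; accelerations (d^2u/dtau^2, d^2v/dtau^2) = (43/120, -48/43)


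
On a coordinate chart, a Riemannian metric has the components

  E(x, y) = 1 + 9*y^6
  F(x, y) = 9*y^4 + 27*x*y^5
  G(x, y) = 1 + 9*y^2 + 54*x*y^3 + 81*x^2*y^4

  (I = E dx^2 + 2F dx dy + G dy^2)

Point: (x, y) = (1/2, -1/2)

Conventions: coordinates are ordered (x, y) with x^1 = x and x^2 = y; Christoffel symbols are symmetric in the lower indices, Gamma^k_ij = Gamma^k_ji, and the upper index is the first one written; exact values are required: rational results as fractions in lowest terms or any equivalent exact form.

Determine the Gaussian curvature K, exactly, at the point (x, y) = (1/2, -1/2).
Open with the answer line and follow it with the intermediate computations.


Answer: K = -5184/1681

E = 73/64, F = 9/64, G = 73/64, EG - F^2 = 41/32 at the point
E_x = 0, E_y = -27/16, F_x = -27/32, F_y = -9/32, G_x = -27/16, G_y = 9/8
E_yy = 135/8, F_xy = 135/16, G_xx = 81/8
Using the Brioschi determinant formula for K from the metric derivatives:
M1 = [[-E_yy/2 + F_xy - G_xx/2, E_x/2, F_x - E_y/2], [F_y - G_x/2, E, F], [G_y/2, F, G]] = [[-81/16, 0, 0], [9/16, 73/64, 9/64], [9/16, 9/64, 73/64]]; det M1 = -3321/512
M2 = [[0, E_y/2, G_x/2], [E_y/2, E, F], [G_x/2, F, G]] = [[0, -27/32, -27/32], [-27/32, 73/64, 9/64], [-27/32, 9/64, 73/64]]; det M2 = -729/512
det M1 - det M2 = -81/16; K = -81/16 / (41/32)^2 = -5184/1681


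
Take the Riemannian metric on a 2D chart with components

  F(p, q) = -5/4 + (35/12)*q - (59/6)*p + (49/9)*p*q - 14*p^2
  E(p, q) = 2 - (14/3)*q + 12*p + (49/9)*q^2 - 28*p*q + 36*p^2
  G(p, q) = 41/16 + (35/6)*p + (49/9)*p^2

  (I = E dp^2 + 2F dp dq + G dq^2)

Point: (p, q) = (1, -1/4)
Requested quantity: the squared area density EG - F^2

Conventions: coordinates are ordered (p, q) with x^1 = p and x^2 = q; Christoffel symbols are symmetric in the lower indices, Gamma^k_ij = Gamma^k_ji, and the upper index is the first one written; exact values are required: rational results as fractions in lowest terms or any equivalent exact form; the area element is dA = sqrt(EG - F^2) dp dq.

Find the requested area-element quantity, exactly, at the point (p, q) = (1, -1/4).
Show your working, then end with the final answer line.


E = 8425/144, F = -3913/144, G = 1993/144; EG - F^2 = 5137/72

Answer: EG - F^2 = 5137/72


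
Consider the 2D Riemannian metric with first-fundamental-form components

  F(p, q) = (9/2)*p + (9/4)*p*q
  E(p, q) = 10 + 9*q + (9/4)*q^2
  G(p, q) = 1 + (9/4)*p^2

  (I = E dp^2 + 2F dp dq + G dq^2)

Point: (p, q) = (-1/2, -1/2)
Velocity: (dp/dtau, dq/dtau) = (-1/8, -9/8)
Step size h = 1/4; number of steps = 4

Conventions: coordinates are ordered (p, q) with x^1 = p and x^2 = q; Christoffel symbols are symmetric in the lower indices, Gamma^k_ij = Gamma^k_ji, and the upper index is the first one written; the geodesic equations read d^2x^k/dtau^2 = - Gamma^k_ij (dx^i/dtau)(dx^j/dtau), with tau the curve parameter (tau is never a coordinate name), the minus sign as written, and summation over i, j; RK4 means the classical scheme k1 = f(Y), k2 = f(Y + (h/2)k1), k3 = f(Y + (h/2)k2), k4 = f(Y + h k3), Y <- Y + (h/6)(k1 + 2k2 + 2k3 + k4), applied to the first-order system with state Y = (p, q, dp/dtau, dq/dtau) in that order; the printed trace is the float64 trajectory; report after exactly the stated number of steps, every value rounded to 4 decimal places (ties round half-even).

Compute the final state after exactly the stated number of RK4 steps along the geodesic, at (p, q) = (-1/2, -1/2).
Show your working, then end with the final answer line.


f(Y) = (dp/dtau, dq/dtau, -Gamma^p_ij Y'^i Y'^j, -Gamma^q_ij Y'^i Y'^j) with the Gammas evaluated at the stage position; h = 0.250000; intermediate values shown to 6 dp
step 0: p = -0.5000, q = -0.5000, dp/dtau = -0.1250, dq/dtau = -1.1250
step 1:
  k1: at (p, q) = (-0.500000, -0.500000), (dp/dtau, dq/dtau) = (-0.125000, -1.125000); Gamma_ppp = 0.000000, Gamma_ppq = 0.509434, Gamma_pqq = 0.000000, Gamma_qpp = 0.000000, Gamma_qpq = -0.169811, Gamma_qqq = 0.000000; k1 = (-0.125000, -1.125000, -0.143278, 0.047759)
  k2: at (p, q) = (-0.515625, -0.640625), (dp/dtau, dq/dtau) = (-0.142910, -1.119030); Gamma_ppp = 0.000000, Gamma_ppq = 0.531377, Gamma_pqq = 0.000000, Gamma_qpp = 0.000000, Gamma_qpq = -0.201557, Gamma_qqq = 0.000000; k2 = (-0.142910, -1.119030, -0.169956, 0.064466)
  k3: at (p, q) = (-0.517864, -0.639879), (dp/dtau, dq/dtau) = (-0.146244, -1.116942); Gamma_ppp = 0.000000, Gamma_ppq = 0.530767, Gamma_pqq = 0.000000, Gamma_qpp = 0.000000, Gamma_qpq = -0.202089, Gamma_qqq = 0.000000; k3 = (-0.146244, -1.116942, -0.173398, 0.066021)
  k4: at (p, q) = (-0.536561, -0.779235), (dp/dtau, dq/dtau) = (-0.168350, -1.108495); Gamma_ppp = 0.000000, Gamma_ppq = 0.549249, Gamma_pqq = 0.000000, Gamma_qpp = 0.000000, Gamma_qpq = -0.241411, Gamma_qqq = 0.000000; k4 = (-0.168350, -1.108495, -0.204996, 0.090101)
  Y <- Y + (h/6)(k1 + 2k2 + 2k3 + k4): p = -0.5363, q = -0.7794, dp/dtau = -0.1681, dq/dtau = -1.1084
step 2:
  k1: at (p, q) = (-0.536319, -0.779393), (dp/dtau, dq/dtau) = (-0.168124, -1.108382); Gamma_ppp = 0.000000, Gamma_ppq = 0.549337, Gamma_pqq = 0.000000, Gamma_qpp = 0.000000, Gamma_qpq = -0.241372, Gamma_qqq = 0.000000; k1 = (-0.168124, -1.108382, -0.204733, 0.089957)
  k2: at (p, q) = (-0.557335, -0.917941), (dp/dtau, dq/dtau) = (-0.193716, -1.097137); Gamma_ppp = 0.000000, Gamma_ppq = 0.561841, Gamma_pqq = 0.000000, Gamma_qpp = 0.000000, Gamma_qpq = -0.289386, Gamma_qqq = 0.000000; k2 = (-0.193716, -1.097137, -0.238819, 0.123008)
  k3: at (p, q) = (-0.560534, -0.916535), (dp/dtau, dq/dtau) = (-0.197977, -1.093006); Gamma_ppp = 0.000000, Gamma_ppq = 0.560643, Gamma_pqq = 0.000000, Gamma_qpp = 0.000000, Gamma_qpq = -0.290051, Gamma_qqq = 0.000000; k3 = (-0.197977, -1.093006, -0.242635, 0.125528)
  k4: at (p, q) = (-0.585813, -1.052645), (dp/dtau, dq/dtau) = (-0.228783, -1.077000); Gamma_ppp = 0.000000, Gamma_ppq = 0.562194, Gamma_pqq = 0.000000, Gamma_qpp = 0.000000, Gamma_qpq = -0.347642, Gamma_qqq = 0.000000; k4 = (-0.228783, -1.077000, -0.277048, 0.171318)
  Y <- Y + (h/6)(k1 + 2k2 + 2k3 + k4): p = -0.5855, q = -1.0530, dp/dtau = -0.2283, dq/dtau = -1.0768
step 3:
  k1: at (p, q) = (-0.585498, -1.052963), (dp/dtau, dq/dtau) = (-0.228320, -1.076784); Gamma_ppp = 0.000000, Gamma_ppq = 0.562330, Gamma_pqq = 0.000000, Gamma_qpp = 0.000000, Gamma_qpq = -0.347656, Gamma_qqq = 0.000000; k1 = (-0.228320, -1.076784, -0.276499, 0.170943)
  k2: at (p, q) = (-0.614038, -1.187561), (dp/dtau, dq/dtau) = (-0.262882, -1.055416); Gamma_ppp = 0.000000, Gamma_ppq = 0.548373, Gamma_pqq = 0.000000, Gamma_qpp = 0.000000, Gamma_qpq = -0.414458, Gamma_qqq = 0.000000; k2 = (-0.262882, -1.055416, -0.304292, 0.229983)
  k3: at (p, q) = (-0.618358, -1.184890), (dp/dtau, dq/dtau) = (-0.266356, -1.048036); Gamma_ppp = 0.000000, Gamma_ppq = 0.546608, Gamma_pqq = 0.000000, Gamma_qpp = 0.000000, Gamma_qpq = -0.414667, Gamma_qqq = 0.000000; k3 = (-0.266356, -1.048036, -0.305172, 0.231509)
  k4: at (p, q) = (-0.652087, -1.314972), (dp/dtau, dq/dtau) = (-0.304613, -1.018907); Gamma_ppp = 0.000000, Gamma_ppq = 0.511625, Gamma_pqq = 0.000000, Gamma_qpp = 0.000000, Gamma_qpq = -0.487023, Gamma_qqq = 0.000000; k4 = (-0.304613, -1.018907, -0.317588, 0.302316)
  Y <- Y + (h/6)(k1 + 2k2 + 2k3 + k4): p = -0.6518, q = -1.3156, dp/dtau = -0.3039, dq/dtau = -1.0186
step 4:
  k1: at (p, q) = (-0.651807, -1.315571), (dp/dtau, dq/dtau) = (-0.303862, -1.018607); Gamma_ppp = 0.000000, Gamma_ppq = 0.511631, Gamma_pqq = 0.000000, Gamma_qpp = 0.000000, Gamma_qpq = -0.487245, Gamma_qqq = 0.000000; k1 = (-0.303862, -1.018607, -0.316716, 0.301620)
  k2: at (p, q) = (-0.689789, -1.442897), (dp/dtau, dq/dtau) = (-0.343451, -0.980905); Gamma_ppp = 0.000000, Gamma_ppq = 0.452702, Gamma_pqq = 0.000000, Gamma_qpp = 0.000000, Gamma_qpq = -0.560523, Gamma_qqq = 0.000000; k2 = (-0.343451, -0.980905, -0.305024, 0.377673)
  k3: at (p, q) = (-0.694738, -1.438184), (dp/dtau, dq/dtau) = (-0.341990, -0.971398); Gamma_ppp = 0.000000, Gamma_ppq = 0.452078, Gamma_pqq = 0.000000, Gamma_qpp = 0.000000, Gamma_qpq = -0.559036, Gamma_qqq = 0.000000; k3 = (-0.341990, -0.971398, -0.300368, 0.371433)
  k4: at (p, q) = (-0.737304, -1.558420), (dp/dtau, dq/dtau) = (-0.378954, -0.925749); Gamma_ppp = 0.000000, Gamma_ppq = 0.373254, Gamma_pqq = 0.000000, Gamma_qpp = 0.000000, Gamma_qpq = -0.623221, Gamma_qqq = 0.000000; k4 = (-0.378954, -0.925749, -0.261887, 0.437272)
  Y <- Y + (h/6)(k1 + 2k2 + 2k3 + k4): p = -0.7374, q = -1.5593, dp/dtau = -0.3784, dq/dtau = -0.9254

Answer: p = -0.7374, q = -1.5593, dp/dtau = -0.3784, dq/dtau = -0.9254


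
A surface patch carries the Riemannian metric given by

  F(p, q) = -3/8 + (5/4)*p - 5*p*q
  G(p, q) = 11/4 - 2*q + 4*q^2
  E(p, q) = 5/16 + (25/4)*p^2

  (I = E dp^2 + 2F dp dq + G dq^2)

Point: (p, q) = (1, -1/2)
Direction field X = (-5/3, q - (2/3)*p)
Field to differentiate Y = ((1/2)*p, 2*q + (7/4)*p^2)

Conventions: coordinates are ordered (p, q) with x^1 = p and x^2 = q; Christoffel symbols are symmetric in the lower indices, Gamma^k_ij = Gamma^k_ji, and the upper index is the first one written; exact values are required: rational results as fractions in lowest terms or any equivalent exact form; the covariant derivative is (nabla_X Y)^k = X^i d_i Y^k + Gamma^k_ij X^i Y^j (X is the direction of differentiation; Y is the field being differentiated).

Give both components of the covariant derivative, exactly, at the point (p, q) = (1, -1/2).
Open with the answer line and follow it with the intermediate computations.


Answer: (nabla_X Y)^p = -3601/3798, (nabla_X Y)^q = -10369/1266

E = 105/16, F = 27/8, G = 19/4 at the point
E_p = 25/2, E_q = 0, F_p = 15/4, F_q = -5, G_p = 0, G_q = -6
EG - F^2 = 633/32;  g^inv = (32/633) * [[19/4, -27/8], [-27/8, 105/16]]
first-kind symbols [ij,l] = (1/2)(d_i g_jl + d_j g_il - d_l g_ij): [pp,p] = E_p/2 = 25/4, [pp,q] = F_p - E_q/2 = 15/4, [pq,p] = E_q/2 = 0, [pq,q] = G_p/2 = 0, [qq,p] = F_q - G_p/2 = -5, [qq,q] = G_q/2 = -3
Gamma^p_ij = (G*[ij,p] - F*[ij,q])/(EG - F^2), Gamma^q_ij = (E*[ij,q] - F*[ij,p])/(EG - F^2)
Gamma_ppp = 545/633, Gamma_ppq = 0, Gamma_pqq = -436/633, Gamma_qpp = 75/422, Gamma_qpq = 0, Gamma_qqq = -30/211
X = (-5/3, -7/6), Y = (1/2, 3/4) at the point
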